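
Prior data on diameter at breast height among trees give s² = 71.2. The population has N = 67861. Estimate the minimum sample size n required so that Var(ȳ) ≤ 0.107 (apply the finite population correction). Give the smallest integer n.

659

Without fpc, n₀ = s²/D = 71.2/0.107 = 665.4206.
With fpc, (1 − n/N)·s²/n ≤ D requires n ≥ n₀/(1 + n₀/N) = 665.4206/(1 + 665.4206/67861) = 658.9591.
Rounding up, n = 659.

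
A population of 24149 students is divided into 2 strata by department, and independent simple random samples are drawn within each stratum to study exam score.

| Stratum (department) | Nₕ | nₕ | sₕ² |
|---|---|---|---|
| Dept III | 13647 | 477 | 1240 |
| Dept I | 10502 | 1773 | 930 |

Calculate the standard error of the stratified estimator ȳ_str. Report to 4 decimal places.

Var(ȳ_str) = Σₕ Wₕ²(1 − fₕ)sₕ²/nₕ with Wₕ = Nₕ/N, N = 24149.
Dept III: Wₕ = 0.56511657; term = 0.56511657²·(1 − 0.03495274)·1240/477 = 0.80117607.
Dept I: Wₕ = 0.43488343; term = 0.43488343²·(1 − 0.16882499)·930/1773 = 0.082454131.
Sum = 0.8836302.
SE = √(0.8836302) = 0.9400.

0.9400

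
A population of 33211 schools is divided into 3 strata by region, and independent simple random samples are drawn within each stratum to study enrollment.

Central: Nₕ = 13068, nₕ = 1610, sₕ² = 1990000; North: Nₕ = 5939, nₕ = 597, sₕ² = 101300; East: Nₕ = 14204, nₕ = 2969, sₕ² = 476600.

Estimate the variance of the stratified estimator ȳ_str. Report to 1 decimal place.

Var(ȳ_str) = Σₕ Wₕ²(1 − fₕ)sₕ²/nₕ with Wₕ = Nₕ/N, N = 33211.
Central: Wₕ = 0.39348409; term = 0.39348409²·(1 − 0.12320171)·1990000/1610 = 167.79586.
North: Wₕ = 0.17882629; term = 0.17882629²·(1 − 0.10052197)·101300/597 = 4.8807708.
East: Wₕ = 0.42768962; term = 0.42768962²·(1 − 0.20902563)·476600/2969 = 23.225425.
Sum = 195.90206.

195.9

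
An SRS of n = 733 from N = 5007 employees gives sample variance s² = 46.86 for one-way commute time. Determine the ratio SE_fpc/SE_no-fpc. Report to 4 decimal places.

f = n/N = 733/5007 = 0.14639505.
SE_no-fpc = √(s²/n) = 0.25284196; SE_fpc = √((1−f)s²/n) = 0.23360257.
Ratio = √(1−f) = 0.92390744.

0.9239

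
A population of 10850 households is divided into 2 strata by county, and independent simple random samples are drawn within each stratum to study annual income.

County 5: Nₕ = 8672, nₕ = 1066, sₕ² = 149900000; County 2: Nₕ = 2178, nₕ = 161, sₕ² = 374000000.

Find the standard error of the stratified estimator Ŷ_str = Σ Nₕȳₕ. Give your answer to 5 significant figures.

Var(Ŷ_str) = Σₕ Nₕ²(1 − fₕ)sₕ²/nₕ.
County 5: 8672²·(1 − 1066/8672)·149900000/1066 = 9.2751303 × 10^12.
County 2: 2178²·(1 − 161/2178)·374000000/161 = 1.0204918 × 10^13.
Sum = 1.9480048 × 10^13.
SE = √(1.9480048 × 10^13) = 4.4136 × 10^6.

4.4136 × 10^6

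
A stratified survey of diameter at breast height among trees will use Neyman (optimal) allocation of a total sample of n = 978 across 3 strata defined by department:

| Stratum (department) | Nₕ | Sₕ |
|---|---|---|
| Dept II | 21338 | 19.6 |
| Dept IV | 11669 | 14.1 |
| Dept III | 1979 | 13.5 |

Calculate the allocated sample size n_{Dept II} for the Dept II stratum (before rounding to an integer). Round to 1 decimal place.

Neyman allocation: nₕ = n·NₕSₕ / Σⱼ NⱼSⱼ.
Σ NⱼSⱼ = 21338·19.6 + 11669·14.1 + 1979·13.5 = 609474.2.
n_{Dept II} = 978·21338·19.6 / 609474.2 = 671.1.

671.1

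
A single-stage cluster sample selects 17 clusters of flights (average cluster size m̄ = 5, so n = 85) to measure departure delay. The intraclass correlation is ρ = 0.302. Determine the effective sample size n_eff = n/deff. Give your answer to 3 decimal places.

38.496

deff = 1 + (5 − 1)·0.302 = 1 + 1.208 = 2.208.
n_eff = 85 / 2.208 = 38.496.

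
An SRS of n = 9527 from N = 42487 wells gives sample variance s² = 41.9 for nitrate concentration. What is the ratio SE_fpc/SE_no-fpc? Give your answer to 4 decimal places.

0.8808

f = n/N = 9527/42487 = 0.22423329.
SE_no-fpc = √(s²/n) = 0.06631762; SE_fpc = √((1−f)s²/n) = 0.058410981.
Ratio = √(1−f) = 0.88077619.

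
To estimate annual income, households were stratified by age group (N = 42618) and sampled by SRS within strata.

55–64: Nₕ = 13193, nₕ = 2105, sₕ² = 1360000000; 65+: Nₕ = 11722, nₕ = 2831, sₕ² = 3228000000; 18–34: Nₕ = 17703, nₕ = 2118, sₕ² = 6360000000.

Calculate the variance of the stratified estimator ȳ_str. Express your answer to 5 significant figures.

Var(ȳ_str) = Σₕ Wₕ²(1 − fₕ)sₕ²/nₕ with Wₕ = Nₕ/N, N = 42618.
55–64: Wₕ = 0.30956403; term = 0.30956403²·(1 − 0.15955431)·1360000000/2105 = 52035.228.
65+: Wₕ = 0.27504810; term = 0.27504810²·(1 − 0.24151169)·3228000000/2831 = 65427.429.
18–34: Wₕ = 0.41538786; term = 0.41538786²·(1 − 0.11964074)·6360000000/2118 = 456140.58.
Sum = 573603.24.

573600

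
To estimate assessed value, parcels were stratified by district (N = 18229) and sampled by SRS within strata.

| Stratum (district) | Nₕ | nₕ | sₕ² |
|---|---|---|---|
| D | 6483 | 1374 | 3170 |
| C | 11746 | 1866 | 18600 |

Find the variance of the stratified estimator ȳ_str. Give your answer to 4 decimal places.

3.7111

Var(ȳ_str) = Σₕ Wₕ²(1 − fₕ)sₕ²/nₕ with Wₕ = Nₕ/N, N = 18229.
D: Wₕ = 0.35564211; term = 0.35564211²·(1 − 0.21193892)·3170/1374 = 0.22996342.
C: Wₕ = 0.64435789; term = 0.64435789²·(1 − 0.15886259)·18600/1866 = 3.4811485.
Sum = 3.7111119.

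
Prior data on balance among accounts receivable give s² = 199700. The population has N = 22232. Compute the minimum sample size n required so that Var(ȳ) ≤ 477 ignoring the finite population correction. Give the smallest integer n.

419

Without fpc, n₀ = s²/D = 199700/477 = 418.6583.
Rounding up, n = 419.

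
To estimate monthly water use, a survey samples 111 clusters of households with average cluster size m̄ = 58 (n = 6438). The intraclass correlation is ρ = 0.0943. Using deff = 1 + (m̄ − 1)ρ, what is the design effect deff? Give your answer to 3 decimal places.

deff = 1 + (58 − 1)·0.0943 = 1 + 5.3751 = 6.3751.

6.375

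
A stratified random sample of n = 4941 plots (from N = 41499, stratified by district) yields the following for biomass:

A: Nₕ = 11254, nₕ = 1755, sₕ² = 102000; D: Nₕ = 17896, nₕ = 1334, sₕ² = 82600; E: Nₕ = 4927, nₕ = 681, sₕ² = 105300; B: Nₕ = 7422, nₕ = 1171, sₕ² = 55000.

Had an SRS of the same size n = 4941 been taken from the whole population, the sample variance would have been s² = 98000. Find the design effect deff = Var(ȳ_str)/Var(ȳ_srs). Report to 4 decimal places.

Var(ȳ_str) = Σ Wₕ²(1−fₕ)sₕ²/nₕ with Wₕ = Nₕ/41499:
  A: (11254/41499)²·(1−1755/11254)·102000/1755 = 3.607718
  D: (17896/41499)²·(1−1334/17896)·82600/1334 = 10.656576
  E: (4927/41499)²·(1−681/4927)·105300/681 = 1.8783155
  B: (7422/41499)²·(1−1171/7422)·55000/1171 = 1.2653218
  → Var(ȳ_str) = 17.407931.
Var(ȳ_srs) = (1 − 4941/41499)·98000/4941 = 17.472539.
deff = 17.407931 / 17.472539 = 0.9963.

0.9963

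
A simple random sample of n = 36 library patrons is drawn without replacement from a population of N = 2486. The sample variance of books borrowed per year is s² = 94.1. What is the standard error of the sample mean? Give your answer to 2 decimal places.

Under SRS without replacement, Var(ȳ) = (1 − f)·s²/n with f = n/N = 36/2486 = 0.01448109.
Var(ȳ) = (1 − 0.01448109)·94.1/36 = 0.98551891·2.6138889 = 2.5760369.
SE(ȳ) = √(2.5760369) = 1.61.

1.61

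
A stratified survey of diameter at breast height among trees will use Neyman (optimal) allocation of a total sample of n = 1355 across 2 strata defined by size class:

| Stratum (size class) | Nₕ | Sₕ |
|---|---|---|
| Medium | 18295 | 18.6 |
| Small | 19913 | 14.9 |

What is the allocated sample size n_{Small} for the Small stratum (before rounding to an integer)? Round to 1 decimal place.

Neyman allocation: nₕ = n·NₕSₕ / Σⱼ NⱼSⱼ.
Σ NⱼSⱼ = 18295·18.6 + 19913·14.9 = 636990.7.
n_{Small} = 1355·19913·14.9 / 636990.7 = 631.1.

631.1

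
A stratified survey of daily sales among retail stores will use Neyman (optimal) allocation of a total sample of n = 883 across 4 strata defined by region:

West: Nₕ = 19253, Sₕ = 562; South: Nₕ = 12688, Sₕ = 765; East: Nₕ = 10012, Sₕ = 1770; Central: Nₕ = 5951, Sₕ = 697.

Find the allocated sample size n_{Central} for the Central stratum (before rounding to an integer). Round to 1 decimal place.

86.4

Neyman allocation: nₕ = n·NₕSₕ / Σⱼ NⱼSⱼ.
Σ NⱼSⱼ = 19253·562 + 12688·765 + 10012·1770 + 5951·697 = 4.2395593 × 10^7.
n_{Central} = 883·5951·697 / (4.2395593 × 10^7) = 86.4.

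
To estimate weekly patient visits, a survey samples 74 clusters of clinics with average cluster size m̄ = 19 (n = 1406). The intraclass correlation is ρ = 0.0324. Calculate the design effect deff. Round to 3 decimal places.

deff = 1 + (19 − 1)·0.0324 = 1 + 0.5832 = 1.5832.

1.583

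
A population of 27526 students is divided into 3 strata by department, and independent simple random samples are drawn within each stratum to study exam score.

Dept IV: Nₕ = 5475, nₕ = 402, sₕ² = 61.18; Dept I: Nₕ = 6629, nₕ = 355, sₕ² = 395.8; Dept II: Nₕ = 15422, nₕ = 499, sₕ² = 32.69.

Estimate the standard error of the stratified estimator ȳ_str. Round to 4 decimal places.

Var(ȳ_str) = Σₕ Wₕ²(1 − fₕ)sₕ²/nₕ with Wₕ = Nₕ/N, N = 27526.
Dept IV: Wₕ = 0.19890286; term = 0.19890286²·(1 − 0.07342466)·61.18/402 = 0.0055788694.
Dept I: Wₕ = 0.24082685; term = 0.24082685²·(1 − 0.05355257)·395.8/355 = 0.061200329.
Dept II: Wₕ = 0.56027029; term = 0.56027029²·(1 − 0.03235637)·32.69/499 = 0.019898714.
Sum = 0.086677912.
SE = √(0.086677912) = 0.2944.

0.2944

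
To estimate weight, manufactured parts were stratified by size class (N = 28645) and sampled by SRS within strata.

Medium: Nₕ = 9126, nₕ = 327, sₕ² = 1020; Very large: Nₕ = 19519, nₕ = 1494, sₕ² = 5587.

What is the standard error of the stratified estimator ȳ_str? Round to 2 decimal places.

Var(ȳ_str) = Σₕ Wₕ²(1 − fₕ)sₕ²/nₕ with Wₕ = Nₕ/N, N = 28645.
Medium: Wₕ = 0.31858963; term = 0.31858963²·(1 − 0.03583169)·1020/327 = 0.30525905.
Very large: Wₕ = 0.68141037; term = 0.68141037²·(1 − 0.07654081)·5587/1494 = 1.6034789.
Sum = 1.908738.
SE = √(1.908738) = 1.38.

1.38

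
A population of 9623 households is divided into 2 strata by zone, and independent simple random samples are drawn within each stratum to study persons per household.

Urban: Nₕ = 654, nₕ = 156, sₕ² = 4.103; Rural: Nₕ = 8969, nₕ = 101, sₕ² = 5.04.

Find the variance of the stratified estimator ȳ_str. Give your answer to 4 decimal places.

Var(ȳ_str) = Σₕ Wₕ²(1 − fₕ)sₕ²/nₕ with Wₕ = Nₕ/N, N = 9623.
Urban: Wₕ = 0.06796217; term = 0.06796217²·(1 − 0.23853211)·4.103/156 = 9.2504538 × 10^-5.
Rural: Wₕ = 0.93203783; term = 0.93203783²·(1 − 0.01126101)·5.04/101 = 0.042860566.
Sum = 0.042953071.

0.0430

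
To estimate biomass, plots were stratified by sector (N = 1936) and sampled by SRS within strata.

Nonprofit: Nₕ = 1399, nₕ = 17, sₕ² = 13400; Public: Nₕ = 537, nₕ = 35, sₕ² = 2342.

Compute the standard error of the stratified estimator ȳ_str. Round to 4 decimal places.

20.2834

Var(ȳ_str) = Σₕ Wₕ²(1 − fₕ)sₕ²/nₕ with Wₕ = Nₕ/N, N = 1936.
Nonprofit: Wₕ = 0.72262397; term = 0.72262397²·(1 − 0.01215154)·13400/17 = 406.60333.
Public: Wₕ = 0.27737603; term = 0.27737603²·(1 − 0.06517691)·2342/35 = 4.8126707.
Sum = 411.416.
SE = √(411.416) = 20.2834.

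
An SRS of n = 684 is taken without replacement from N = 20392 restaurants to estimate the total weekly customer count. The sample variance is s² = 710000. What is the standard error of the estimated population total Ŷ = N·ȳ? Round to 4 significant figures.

Var(Ŷ) = N²·Var(ȳ) = N²·(1 − n/N)·s²/n.
f = 684/20392 = 0.03354257; Var(ȳ) = 0.96645743·710000/684 = 1003.1941.
Var(Ŷ) = 20392² · 1003.1941 = 4.1716188 × 10^11.
SE(Ŷ) = √(4.1716188 × 10^11) = 645900.

645900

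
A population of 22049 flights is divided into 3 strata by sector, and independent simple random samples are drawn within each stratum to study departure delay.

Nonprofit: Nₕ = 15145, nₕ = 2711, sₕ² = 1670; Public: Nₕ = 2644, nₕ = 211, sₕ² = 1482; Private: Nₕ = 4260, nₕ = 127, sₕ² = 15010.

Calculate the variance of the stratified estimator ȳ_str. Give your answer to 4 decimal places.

Var(ȳ_str) = Σₕ Wₕ²(1 − fₕ)sₕ²/nₕ with Wₕ = Nₕ/N, N = 22049.
Nonprofit: Wₕ = 0.68687922; term = 0.68687922²·(1 − 0.17900297)·1670/2711 = 0.23861036.
Public: Wₕ = 0.11991474; term = 0.11991474²·(1 − 0.07980333)·1482/211 = 0.092937613.
Private: Wₕ = 0.19320604; term = 0.19320604²·(1 − 0.02981221)·15010/127 = 4.2802997.
Sum = 4.6118477.

4.6118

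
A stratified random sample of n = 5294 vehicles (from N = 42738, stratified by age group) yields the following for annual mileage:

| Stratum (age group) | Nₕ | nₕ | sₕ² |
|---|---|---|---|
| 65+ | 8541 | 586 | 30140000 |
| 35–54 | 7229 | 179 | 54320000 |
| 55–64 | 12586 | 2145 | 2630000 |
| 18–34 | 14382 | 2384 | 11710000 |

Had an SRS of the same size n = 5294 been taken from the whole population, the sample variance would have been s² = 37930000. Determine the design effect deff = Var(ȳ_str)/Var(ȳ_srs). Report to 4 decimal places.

1.7417

Var(ȳ_str) = Σ Wₕ²(1−fₕ)sₕ²/nₕ with Wₕ = Nₕ/42738:
  65+: (8541/42738)²·(1−586/8541)·30140000/586 = 1913.2254
  35–54: (7229/42738)²·(1−179/7229)·54320000/179 = 8467.3143
  55–64: (12586/42738)²·(1−2145/12586)·2630000/2145 = 88.21245
  18–34: (14382/42738)²·(1−2384/14382)·11710000/2384 = 464.03463
  → Var(ȳ_str) = 10932.787.
Var(ȳ_srs) = (1 − 5294/42738)·37930000/5294 = 6277.2142.
deff = 10932.787 / 6277.2142 = 1.7417.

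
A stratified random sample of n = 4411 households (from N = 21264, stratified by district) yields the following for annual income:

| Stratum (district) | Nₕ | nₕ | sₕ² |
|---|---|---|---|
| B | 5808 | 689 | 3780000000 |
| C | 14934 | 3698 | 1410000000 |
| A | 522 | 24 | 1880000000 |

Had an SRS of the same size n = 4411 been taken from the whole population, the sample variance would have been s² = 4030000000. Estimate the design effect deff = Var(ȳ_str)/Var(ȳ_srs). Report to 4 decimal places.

Var(ȳ_str) = Σ Wₕ²(1−fₕ)sₕ²/nₕ with Wₕ = Nₕ/21264:
  B: (5808/21264)²·(1−689/5808)·3780000000/689 = 360740.07
  C: (14934/21264)²·(1−3698/14934)·1410000000/3698 = 141497.95
  A: (522/21264)²·(1−24/522)·1880000000/24 = 45035.659
  → Var(ȳ_str) = 547273.68.
Var(ȳ_srs) = (1 − 4411/21264)·4030000000/4411 = 724102.83.
deff = 547273.68 / 724102.83 = 0.7558.

0.7558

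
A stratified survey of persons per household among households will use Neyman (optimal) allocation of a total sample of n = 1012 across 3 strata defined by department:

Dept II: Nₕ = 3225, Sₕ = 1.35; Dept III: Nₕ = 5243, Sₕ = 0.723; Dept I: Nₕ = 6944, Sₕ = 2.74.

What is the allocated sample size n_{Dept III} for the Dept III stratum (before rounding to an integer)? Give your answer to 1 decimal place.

141.2

Neyman allocation: nₕ = n·NₕSₕ / Σⱼ NⱼSⱼ.
Σ NⱼSⱼ = 3225·1.35 + 5243·0.723 + 6944·2.74 = 27170.999.
n_{Dept III} = 1012·5243·0.723 / 27170.999 = 141.2.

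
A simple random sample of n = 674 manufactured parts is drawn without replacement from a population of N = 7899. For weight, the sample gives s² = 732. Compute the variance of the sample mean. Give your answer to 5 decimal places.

Under SRS without replacement, Var(ȳ) = (1 − f)·s²/n with f = n/N = 674/7899 = 0.08532726.
Var(ȳ) = (1 − 0.08532726)·732/674 = 0.91467274·1.0860534 = 0.99338345.

0.99338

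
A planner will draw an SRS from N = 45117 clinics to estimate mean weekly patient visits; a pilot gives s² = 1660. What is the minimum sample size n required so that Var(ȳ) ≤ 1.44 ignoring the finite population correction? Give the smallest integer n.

Without fpc, n₀ = s²/D = 1660/1.44 = 1152.7778.
Rounding up, n = 1153.

1153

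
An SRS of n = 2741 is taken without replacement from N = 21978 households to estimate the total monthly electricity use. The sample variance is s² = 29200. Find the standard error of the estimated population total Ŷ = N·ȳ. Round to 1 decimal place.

67111.9

Var(Ŷ) = N²·Var(ȳ) = N²·(1 − n/N)·s²/n.
f = 2741/21978 = 0.12471562; Var(ȳ) = 0.87528438·29200/2741 = 9.324445.
Var(Ŷ) = 21978² · 9.324445 = 4.5040098 × 10^9.
SE(Ŷ) = √(4.5040098 × 10^9) = 67111.9.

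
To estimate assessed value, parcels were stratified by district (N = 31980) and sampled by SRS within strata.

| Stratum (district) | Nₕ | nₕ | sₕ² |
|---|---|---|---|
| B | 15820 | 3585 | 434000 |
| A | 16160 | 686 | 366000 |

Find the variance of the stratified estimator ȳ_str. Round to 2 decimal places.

153.36

Var(ȳ_str) = Σₕ Wₕ²(1 − fₕ)sₕ²/nₕ with Wₕ = Nₕ/N, N = 31980.
B: Wₕ = 0.49468418; term = 0.49468418²·(1 − 0.22661188)·434000/3585 = 22.911531.
A: Wₕ = 0.50531582; term = 0.50531582²·(1 − 0.04245050)·366000/686 = 130.44997.
Sum = 153.3615.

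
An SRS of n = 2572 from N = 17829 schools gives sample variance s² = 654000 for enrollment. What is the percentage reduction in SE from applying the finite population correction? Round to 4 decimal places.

f = n/N = 2572/17829 = 0.14425935.
SE_no-fpc = √(s²/n) = 15.94606; SE_fpc = √((1−f)s²/n) = 14.751102.
Ratio = √(1−f) = 0.92506251. Reduction = 100·(1 − 0.92506251) = 7.4937%.

7.4937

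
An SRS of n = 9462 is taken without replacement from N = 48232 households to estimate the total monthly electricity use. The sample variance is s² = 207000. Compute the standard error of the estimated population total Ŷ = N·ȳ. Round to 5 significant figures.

202260

Var(Ŷ) = N²·Var(ȳ) = N²·(1 − n/N)·s²/n.
f = 9462/48232 = 0.19617681; Var(ȳ) = 0.80382319·207000/9462 = 17.585225.
Var(Ŷ) = 48232² · 17.585225 = 4.0908963 × 10^10.
SE(Ŷ) = √(4.0908963 × 10^10) = 202260.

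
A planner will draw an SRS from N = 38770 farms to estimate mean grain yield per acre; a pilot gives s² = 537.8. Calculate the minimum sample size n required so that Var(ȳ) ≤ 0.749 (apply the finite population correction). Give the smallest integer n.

705

Without fpc, n₀ = s²/D = 537.8/0.749 = 718.0240.
With fpc, (1 − n/N)·s²/n ≤ D requires n ≥ n₀/(1 + n₀/N) = 718.0240/(1 + 718.0240/38770) = 704.9679.
Rounding up, n = 705.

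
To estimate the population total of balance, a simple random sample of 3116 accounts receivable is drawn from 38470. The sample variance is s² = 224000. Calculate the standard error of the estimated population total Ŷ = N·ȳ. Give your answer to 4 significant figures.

312700

Var(Ŷ) = N²·Var(ȳ) = N²·(1 − n/N)·s²/n.
f = 3116/38470 = 0.08099818; Var(ȳ) = 0.91900182·224000/3116 = 66.064316.
Var(Ŷ) = 38470² · 66.064316 = 9.7771283 × 10^10.
SE(Ŷ) = √(9.7771283 × 10^10) = 312700.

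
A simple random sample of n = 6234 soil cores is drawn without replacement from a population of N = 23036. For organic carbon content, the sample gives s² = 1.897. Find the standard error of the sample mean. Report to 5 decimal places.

Under SRS without replacement, Var(ȳ) = (1 − f)·s²/n with f = n/N = 6234/23036 = 0.27061990.
Var(ȳ) = (1 − 0.27061990)·1.897/6234 = 0.72938010·3.0429901 × 10^-4 = 2.2194964 × 10^-4.
SE(ȳ) = √(2.2194964 × 10^-4) = 0.01490.

0.01490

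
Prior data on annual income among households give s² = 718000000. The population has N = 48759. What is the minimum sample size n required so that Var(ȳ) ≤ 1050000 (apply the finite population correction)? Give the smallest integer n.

Without fpc, n₀ = s²/D = 718000000/1050000 = 683.8095.
With fpc, (1 − n/N)·s²/n ≤ D requires n ≥ n₀/(1 + n₀/N) = 683.8095/(1 + 683.8095/48759) = 674.3522.
Rounding up, n = 675.

675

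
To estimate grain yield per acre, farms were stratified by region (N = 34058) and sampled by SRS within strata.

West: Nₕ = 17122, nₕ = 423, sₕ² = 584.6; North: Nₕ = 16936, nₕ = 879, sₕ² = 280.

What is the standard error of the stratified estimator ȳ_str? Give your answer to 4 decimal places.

0.6445

Var(ȳ_str) = Σₕ Wₕ²(1 − fₕ)sₕ²/nₕ with Wₕ = Nₕ/N, N = 34058.
West: Wₕ = 0.50273064; term = 0.50273064²·(1 − 0.02470506)·584.6/423 = 0.34066312.
North: Wₕ = 0.49726936; term = 0.49726936²·(1 − 0.05190128)·280/879 = 0.074680312.
Sum = 0.41534343.
SE = √(0.41534343) = 0.6445.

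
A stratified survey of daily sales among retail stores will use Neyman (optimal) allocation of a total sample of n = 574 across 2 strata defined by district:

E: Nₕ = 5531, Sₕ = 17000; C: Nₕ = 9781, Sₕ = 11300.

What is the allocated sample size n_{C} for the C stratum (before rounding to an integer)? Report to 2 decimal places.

310.15

Neyman allocation: nₕ = n·NₕSₕ / Σⱼ NⱼSⱼ.
Σ NⱼSⱼ = 5531·17000 + 9781·11300 = 2.045523 × 10^8.
n_{C} = 574·9781·11300 / (2.045523 × 10^8) = 310.15.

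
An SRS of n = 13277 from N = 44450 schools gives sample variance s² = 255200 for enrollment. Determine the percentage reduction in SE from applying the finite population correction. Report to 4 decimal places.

16.2561

f = n/N = 13277/44450 = 0.29869516.
SE_no-fpc = √(s²/n) = 4.3842; SE_fpc = √((1−f)s²/n) = 3.671502.
Ratio = √(1−f) = 0.83743945. Reduction = 100·(1 − 0.83743945) = 16.2561%.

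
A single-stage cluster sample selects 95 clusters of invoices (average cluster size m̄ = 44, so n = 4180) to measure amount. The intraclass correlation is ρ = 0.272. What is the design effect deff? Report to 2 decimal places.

12.70

deff = 1 + (44 − 1)·0.272 = 1 + 11.696 = 12.696.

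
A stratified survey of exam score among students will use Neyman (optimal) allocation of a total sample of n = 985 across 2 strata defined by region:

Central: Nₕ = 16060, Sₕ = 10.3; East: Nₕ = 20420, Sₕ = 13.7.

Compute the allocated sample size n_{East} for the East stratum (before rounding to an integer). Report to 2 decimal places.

Neyman allocation: nₕ = n·NₕSₕ / Σⱼ NⱼSⱼ.
Σ NⱼSⱼ = 16060·10.3 + 20420·13.7 = 445172.
n_{East} = 985·20420·13.7 / 445172 = 618.99.

618.99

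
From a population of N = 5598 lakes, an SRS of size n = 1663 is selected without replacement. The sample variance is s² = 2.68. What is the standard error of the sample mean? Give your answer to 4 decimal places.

Under SRS without replacement, Var(ȳ) = (1 − f)·s²/n with f = n/N = 1663/5598 = 0.29707038.
Var(ȳ) = (1 − 0.29707038)·2.68/1663 = 0.70292962·0.0016115454 = 0.001132803.
SE(ȳ) = √(0.001132803) = 0.0337.

0.0337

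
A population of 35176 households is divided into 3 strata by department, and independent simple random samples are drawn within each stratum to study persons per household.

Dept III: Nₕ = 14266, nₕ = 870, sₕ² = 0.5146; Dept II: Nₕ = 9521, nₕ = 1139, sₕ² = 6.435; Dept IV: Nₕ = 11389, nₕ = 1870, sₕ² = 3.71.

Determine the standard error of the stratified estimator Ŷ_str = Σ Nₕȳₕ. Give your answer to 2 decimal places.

Var(Ŷ_str) = Σₕ Nₕ²(1 − fₕ)sₕ²/nₕ.
Dept III: 14266²·(1 − 870/14266)·0.5146/870 = 113038.89.
Dept II: 9521²·(1 − 1139/9521)·6.435/1139 = 450873.85.
Dept IV: 11389²·(1 − 1870/11389)·3.71/1870 = 215084.55.
Sum = 778997.29.
SE = √(778997.29) = 882.61.

882.61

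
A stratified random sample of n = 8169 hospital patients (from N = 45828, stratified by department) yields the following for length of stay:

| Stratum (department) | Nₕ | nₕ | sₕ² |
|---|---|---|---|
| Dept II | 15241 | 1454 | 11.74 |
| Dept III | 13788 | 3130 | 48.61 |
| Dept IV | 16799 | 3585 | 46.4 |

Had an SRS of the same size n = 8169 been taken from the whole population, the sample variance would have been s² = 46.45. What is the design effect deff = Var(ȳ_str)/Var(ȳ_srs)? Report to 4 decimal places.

Var(ȳ_str) = Σ Wₕ²(1−fₕ)sₕ²/nₕ with Wₕ = Nₕ/45828:
  Dept II: (15241/45828)²·(1−1454/15241)·11.74/1454 = 8.0783957 × 10^-4
  Dept III: (13788/45828)²·(1−3130/13788)·48.61/3130 = 0.001086667
  Dept IV: (16799/45828)²·(1−3585/16799)·46.4/3585 = 0.0013679957
  → Var(ȳ_str) = 0.0032625023.
Var(ȳ_srs) = (1 − 8169/45828)·46.45/8169 = 0.004672558.
deff = 0.0032625023 / 0.004672558 = 0.6982.

0.6982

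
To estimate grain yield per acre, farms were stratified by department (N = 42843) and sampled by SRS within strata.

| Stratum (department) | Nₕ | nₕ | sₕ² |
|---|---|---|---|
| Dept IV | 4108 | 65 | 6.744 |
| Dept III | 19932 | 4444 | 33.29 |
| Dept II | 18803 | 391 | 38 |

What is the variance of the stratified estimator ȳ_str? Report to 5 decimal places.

Var(ȳ_str) = Σₕ Wₕ²(1 − fₕ)sₕ²/nₕ with Wₕ = Nₕ/N, N = 42843.
Dept IV: Wₕ = 0.09588498; term = 0.09588498²·(1 − 0.01582278)·6.744/65 = 9.38812 × 10^-4.
Dept III: Wₕ = 0.46523353; term = 0.46523353²·(1 − 0.22295806)·33.29/4444 = 0.0012598714.
Dept II: Wₕ = 0.43888150; term = 0.43888150²·(1 − 0.02079455)·38/391 = 0.018330538.
Sum = 0.020529221.

0.02053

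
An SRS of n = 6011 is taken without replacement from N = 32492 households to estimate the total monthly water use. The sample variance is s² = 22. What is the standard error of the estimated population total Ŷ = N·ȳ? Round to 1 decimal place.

1774.6

Var(Ŷ) = N²·Var(ȳ) = N²·(1 − n/N)·s²/n.
f = 6011/32492 = 0.18499938; Var(ȳ) = 0.81500062·22/6011 = 0.002982867.
Var(Ŷ) = 32492² · 0.002982867 = 3.1491024 × 10^6.
SE(Ŷ) = √(3.1491024 × 10^6) = 1774.6.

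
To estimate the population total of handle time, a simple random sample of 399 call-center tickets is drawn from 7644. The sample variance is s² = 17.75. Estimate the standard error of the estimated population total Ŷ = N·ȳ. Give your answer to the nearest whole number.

Var(Ŷ) = N²·Var(ȳ) = N²·(1 − n/N)·s²/n.
f = 399/7644 = 0.05219780; Var(ȳ) = 0.94780220·17.75/399 = 0.042164133.
Var(Ŷ) = 7644² · 0.042164133 = 2.4636813 × 10^6.
SE(Ŷ) = √(2.4636813 × 10^6) = 1570.

1570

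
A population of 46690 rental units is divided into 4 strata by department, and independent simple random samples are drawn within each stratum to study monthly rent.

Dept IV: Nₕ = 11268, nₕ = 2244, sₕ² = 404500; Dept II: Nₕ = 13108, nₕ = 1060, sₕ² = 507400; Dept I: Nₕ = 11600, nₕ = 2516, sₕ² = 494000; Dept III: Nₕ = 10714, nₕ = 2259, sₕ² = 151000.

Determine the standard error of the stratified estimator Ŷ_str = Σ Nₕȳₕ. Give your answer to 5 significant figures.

347370

Var(Ŷ_str) = Σₕ Nₕ²(1 − fₕ)sₕ²/nₕ.
Dept IV: 11268²·(1 − 2244/11268)·404500/2244 = 1.8329119 × 10^10.
Dept II: 13108²·(1 − 1060/13108)·507400/1060 = 7.5595508 × 10^10.
Dept I: 11600²·(1 − 2516/11600)·494000/2516 = 2.0689568 × 10^10.
Dept III: 10714²·(1 − 2259/10714)·151000/2259 = 6.0551648 × 10^9.
Sum = 1.2066936 × 10^11.
SE = √(1.2066936 × 10^11) = 347370.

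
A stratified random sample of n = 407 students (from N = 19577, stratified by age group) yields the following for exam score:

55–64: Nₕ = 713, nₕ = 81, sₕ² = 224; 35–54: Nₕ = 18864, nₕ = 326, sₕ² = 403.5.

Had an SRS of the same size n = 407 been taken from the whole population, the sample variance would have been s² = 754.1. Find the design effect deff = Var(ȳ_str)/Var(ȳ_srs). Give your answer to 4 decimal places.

Var(ȳ_str) = Σ Wₕ²(1−fₕ)sₕ²/nₕ with Wₕ = Nₕ/19577:
  55–64: (713/19577)²·(1−81/713)·224/81 = 0.0032514518
  35–54: (18864/19577)²·(1−326/18864)·403.5/326 = 1.1293546
  → Var(ȳ_str) = 1.1326061.
Var(ȳ_srs) = (1 − 407/19577)·754.1/407 = 1.8143059.
deff = 1.1326061 / 1.8143059 = 0.6243.

0.6243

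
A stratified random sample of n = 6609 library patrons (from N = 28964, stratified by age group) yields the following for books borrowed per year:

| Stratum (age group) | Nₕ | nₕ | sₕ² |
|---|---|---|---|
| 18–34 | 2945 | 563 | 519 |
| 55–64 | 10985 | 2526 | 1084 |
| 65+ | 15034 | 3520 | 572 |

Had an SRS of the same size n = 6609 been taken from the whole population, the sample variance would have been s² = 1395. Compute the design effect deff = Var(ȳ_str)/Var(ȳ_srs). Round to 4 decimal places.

0.5449

Var(ȳ_str) = Σ Wₕ²(1−fₕ)sₕ²/nₕ with Wₕ = Nₕ/28964:
  18–34: (2945/28964)²·(1−563/2945)·519/563 = 0.0077084834
  55–64: (10985/28964)²·(1−2526/10985)·1084/2526 = 0.047533298
  65+: (15034/28964)²·(1−3520/15034)·572/3520 = 0.033530271
  → Var(ȳ_str) = 0.088772052.
Var(ȳ_srs) = (1 − 6609/28964)·1395/6609 = 0.16291257.
deff = 0.088772052 / 0.16291257 = 0.5449.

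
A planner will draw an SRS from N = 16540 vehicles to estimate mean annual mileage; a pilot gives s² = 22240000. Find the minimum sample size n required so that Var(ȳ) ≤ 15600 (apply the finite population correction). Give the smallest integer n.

Without fpc, n₀ = s²/D = 22240000/15600 = 1425.6410.
With fpc, (1 − n/N)·s²/n ≤ D requires n ≥ n₀/(1 + n₀/N) = 1425.6410/(1 + 1425.6410/16540) = 1312.5110.
Rounding up, n = 1313.

1313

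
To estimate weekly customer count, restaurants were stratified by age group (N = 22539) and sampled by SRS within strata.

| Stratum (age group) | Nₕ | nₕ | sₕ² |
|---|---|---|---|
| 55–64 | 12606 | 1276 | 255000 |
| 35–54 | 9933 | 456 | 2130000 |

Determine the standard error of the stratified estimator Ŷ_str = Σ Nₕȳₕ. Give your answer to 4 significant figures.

Var(Ŷ_str) = Σₕ Nₕ²(1 − fₕ)sₕ²/nₕ.
55–64: 12606²·(1 − 1276/12606)·255000/1276 = 2.8542809 × 10^10.
35–54: 9933²·(1 − 456/9933)·2130000/456 = 4.3970973 × 10^11.
Sum = 4.6825254 × 10^11.
SE = √(4.6825254 × 10^11) = 684300.

684300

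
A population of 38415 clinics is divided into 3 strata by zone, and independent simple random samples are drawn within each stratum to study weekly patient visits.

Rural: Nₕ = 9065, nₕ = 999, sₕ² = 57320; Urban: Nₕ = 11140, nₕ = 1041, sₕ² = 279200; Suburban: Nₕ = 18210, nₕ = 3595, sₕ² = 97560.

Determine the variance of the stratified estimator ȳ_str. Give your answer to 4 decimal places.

28.1840

Var(ȳ_str) = Σₕ Wₕ²(1 − fₕ)sₕ²/nₕ with Wₕ = Nₕ/N, N = 38415.
Rural: Wₕ = 0.23597553; term = 0.23597553²·(1 − 0.11020408)·57320/999 = 2.8429227.
Urban: Wₕ = 0.28999089; term = 0.28999089²·(1 − 0.09344704)·279200/1041 = 20.446858.
Suburban: Wₕ = 0.47403358; term = 0.47403358²·(1 − 0.19741900)·97560/3595 = 4.8941806.
Sum = 28.183961.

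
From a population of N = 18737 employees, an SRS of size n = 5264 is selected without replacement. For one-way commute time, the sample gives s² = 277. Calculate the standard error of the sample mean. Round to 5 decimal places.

0.19452

Under SRS without replacement, Var(ȳ) = (1 − f)·s²/n with f = n/N = 5264/18737 = 0.28094145.
Var(ȳ) = (1 − 0.28094145)·277/5264 = 0.71905855·0.052621581 = 0.037837997.
SE(ȳ) = √(0.037837997) = 0.19452.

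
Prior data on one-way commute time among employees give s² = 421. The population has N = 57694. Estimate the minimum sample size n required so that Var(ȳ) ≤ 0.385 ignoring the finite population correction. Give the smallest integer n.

Without fpc, n₀ = s²/D = 421/0.385 = 1093.5065.
Rounding up, n = 1094.

1094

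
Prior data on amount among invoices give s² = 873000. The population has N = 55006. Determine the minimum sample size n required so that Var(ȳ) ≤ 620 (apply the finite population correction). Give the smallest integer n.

1373

Without fpc, n₀ = s²/D = 873000/620 = 1408.0645.
With fpc, (1 − n/N)·s²/n ≤ D requires n ≥ n₀/(1 + n₀/N) = 1408.0645/(1 + 1408.0645/55006) = 1372.9200.
Rounding up, n = 1373.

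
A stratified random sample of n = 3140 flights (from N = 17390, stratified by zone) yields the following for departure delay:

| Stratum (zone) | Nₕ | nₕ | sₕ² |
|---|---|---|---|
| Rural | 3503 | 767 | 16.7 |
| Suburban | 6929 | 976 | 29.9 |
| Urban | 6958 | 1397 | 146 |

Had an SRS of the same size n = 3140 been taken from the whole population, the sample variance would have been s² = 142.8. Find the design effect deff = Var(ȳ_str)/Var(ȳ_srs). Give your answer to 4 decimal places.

0.4895

Var(ȳ_str) = Σ Wₕ²(1−fₕ)sₕ²/nₕ with Wₕ = Nₕ/17390:
  Rural: (3503/17390)²·(1−767/3503)·16.7/767 = 6.9004621 × 10^-4
  Suburban: (6929/17390)²·(1−976/6929)·29.9/976 = 0.0041785793
  Urban: (6958/17390)²·(1−1397/6958)·146/1397 = 0.013371946
  → Var(ȳ_str) = 0.018240572.
Var(ȳ_srs) = (1 − 3140/17390)·142.8/3140 = 0.037266091.
deff = 0.018240572 / 0.037266091 = 0.4895.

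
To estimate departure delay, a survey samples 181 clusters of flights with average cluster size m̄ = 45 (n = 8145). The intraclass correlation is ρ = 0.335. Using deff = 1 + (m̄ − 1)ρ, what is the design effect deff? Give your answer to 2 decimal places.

deff = 1 + (45 − 1)·0.335 = 1 + 14.74 = 15.74.

15.74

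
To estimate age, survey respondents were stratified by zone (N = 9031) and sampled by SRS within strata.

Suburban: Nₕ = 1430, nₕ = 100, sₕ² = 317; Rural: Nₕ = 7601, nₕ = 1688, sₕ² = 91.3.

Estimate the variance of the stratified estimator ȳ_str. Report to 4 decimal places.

0.1037

Var(ȳ_str) = Σₕ Wₕ²(1 − fₕ)sₕ²/nₕ with Wₕ = Nₕ/N, N = 9031.
Suburban: Wₕ = 0.15834348; term = 0.15834348²·(1 − 0.06993007)·317/100 = 0.073922263.
Rural: Wₕ = 0.84165652; term = 0.84165652²·(1 − 0.22207604)·91.3/1688 = 0.029806107.
Sum = 0.10372837.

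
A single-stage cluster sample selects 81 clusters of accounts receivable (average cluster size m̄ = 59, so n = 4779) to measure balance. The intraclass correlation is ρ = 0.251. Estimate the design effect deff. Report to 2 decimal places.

15.56

deff = 1 + (59 − 1)·0.251 = 1 + 14.558 = 15.558.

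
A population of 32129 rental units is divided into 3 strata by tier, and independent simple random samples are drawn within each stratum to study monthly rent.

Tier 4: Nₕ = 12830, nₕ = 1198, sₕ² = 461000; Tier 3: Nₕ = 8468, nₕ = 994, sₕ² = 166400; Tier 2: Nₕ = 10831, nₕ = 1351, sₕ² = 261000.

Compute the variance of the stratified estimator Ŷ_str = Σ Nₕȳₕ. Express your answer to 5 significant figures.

Var(Ŷ_str) = Σₕ Nₕ²(1 − fₕ)sₕ²/nₕ.
Tier 4: 12830²·(1 − 1198/12830)·461000/1198 = 5.7428194 × 10^10.
Tier 3: 8468²·(1 − 994/8468)·166400/994 = 1.0594998 × 10^10.
Tier 2: 10831²·(1 − 1351/10831)·261000/1351 = 1.9836363 × 10^10.
Sum = 8.7859555 × 10^10.

8.7860 × 10^10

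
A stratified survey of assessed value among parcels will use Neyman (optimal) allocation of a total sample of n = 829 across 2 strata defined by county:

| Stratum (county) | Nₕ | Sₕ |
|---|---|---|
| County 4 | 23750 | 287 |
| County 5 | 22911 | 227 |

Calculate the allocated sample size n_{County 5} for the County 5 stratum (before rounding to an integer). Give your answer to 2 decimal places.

Neyman allocation: nₕ = n·NₕSₕ / Σⱼ NⱼSⱼ.
Σ NⱼSⱼ = 23750·287 + 22911·227 = 1.2017047 × 10^7.
n_{County 5} = 829·22911·227 / (1.2017047 × 10^7) = 358.78.

358.78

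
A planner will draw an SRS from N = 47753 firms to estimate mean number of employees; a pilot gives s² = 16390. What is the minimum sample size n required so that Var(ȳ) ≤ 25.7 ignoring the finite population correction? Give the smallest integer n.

638

Without fpc, n₀ = s²/D = 16390/25.7 = 637.7432.
Rounding up, n = 638.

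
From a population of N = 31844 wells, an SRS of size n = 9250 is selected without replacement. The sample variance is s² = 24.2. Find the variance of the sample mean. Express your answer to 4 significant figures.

0.001856

Under SRS without replacement, Var(ȳ) = (1 − f)·s²/n with f = n/N = 9250/31844 = 0.29047858.
Var(ȳ) = (1 − 0.29047858)·24.2/9250 = 0.70952142·0.0026162162 = 0.0018562614.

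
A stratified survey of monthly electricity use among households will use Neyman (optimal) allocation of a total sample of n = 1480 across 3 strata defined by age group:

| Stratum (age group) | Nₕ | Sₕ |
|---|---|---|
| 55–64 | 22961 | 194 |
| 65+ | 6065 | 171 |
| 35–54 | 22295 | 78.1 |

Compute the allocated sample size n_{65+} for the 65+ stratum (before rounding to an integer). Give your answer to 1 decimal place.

Neyman allocation: nₕ = n·NₕSₕ / Σⱼ NⱼSⱼ.
Σ NⱼSⱼ = 22961·194 + 6065·171 + 22295·78.1 = 7.2327885 × 10^6.
n_{65+} = 1480·6065·171 / (7.2327885 × 10^6) = 212.2.

212.2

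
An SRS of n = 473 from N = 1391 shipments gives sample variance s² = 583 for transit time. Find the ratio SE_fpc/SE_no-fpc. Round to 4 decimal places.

f = n/N = 473/1391 = 0.34004313.
SE_no-fpc = √(s²/n) = 1.1102063; SE_fpc = √((1−f)s²/n) = 0.90190643.
Ratio = √(1−f) = 0.81237729.

0.8124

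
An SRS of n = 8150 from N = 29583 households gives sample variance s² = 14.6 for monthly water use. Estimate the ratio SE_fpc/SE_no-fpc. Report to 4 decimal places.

f = n/N = 8150/29583 = 0.27549606.
SE_no-fpc = √(s²/n) = 0.042325064; SE_fpc = √((1−f)s²/n) = 0.036026162.
Ratio = √(1−f) = 0.85117797.

0.8512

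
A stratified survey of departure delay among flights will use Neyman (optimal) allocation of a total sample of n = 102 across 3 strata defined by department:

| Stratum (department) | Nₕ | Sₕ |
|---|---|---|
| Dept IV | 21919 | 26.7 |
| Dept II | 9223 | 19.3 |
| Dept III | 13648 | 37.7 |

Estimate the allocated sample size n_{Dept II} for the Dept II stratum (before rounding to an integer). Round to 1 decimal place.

14.2

Neyman allocation: nₕ = n·NₕSₕ / Σⱼ NⱼSⱼ.
Σ NⱼSⱼ = 21919·26.7 + 9223·19.3 + 13648·37.7 = 1.2777708 × 10^6.
n_{Dept II} = 102·9223·19.3 / (1.2777708 × 10^6) = 14.2.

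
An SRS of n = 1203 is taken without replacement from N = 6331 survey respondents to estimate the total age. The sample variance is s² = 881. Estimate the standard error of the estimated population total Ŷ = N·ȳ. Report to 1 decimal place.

Var(Ŷ) = N²·Var(ȳ) = N²·(1 − n/N)·s²/n.
f = 1203/6331 = 0.19001737; Var(ȳ) = 0.80998263·881/1203 = 0.5931793.
Var(Ŷ) = 6331² · 0.5931793 = 2.3775552 × 10^7.
SE(Ŷ) = √(2.3775552 × 10^7) = 4876.0.

4876.0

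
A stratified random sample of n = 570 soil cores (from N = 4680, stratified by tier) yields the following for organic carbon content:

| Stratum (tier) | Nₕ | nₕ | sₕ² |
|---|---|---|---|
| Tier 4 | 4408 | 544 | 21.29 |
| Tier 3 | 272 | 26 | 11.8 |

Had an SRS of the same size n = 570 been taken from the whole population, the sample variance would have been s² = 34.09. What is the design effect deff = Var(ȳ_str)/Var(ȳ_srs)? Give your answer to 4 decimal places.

0.6058

Var(ȳ_str) = Σ Wₕ²(1−fₕ)sₕ²/nₕ with Wₕ = Nₕ/4680:
  Tier 4: (4408/4680)²·(1−544/4408)·21.29/544 = 0.030434331
  Tier 3: (272/4680)²·(1−26/272)·11.8/26 = 0.0013865035
  → Var(ȳ_str) = 0.031820835.
Var(ȳ_srs) = (1 − 570/4680)·34.09/570 = 0.05252283.
deff = 0.031820835 / 0.05252283 = 0.6058.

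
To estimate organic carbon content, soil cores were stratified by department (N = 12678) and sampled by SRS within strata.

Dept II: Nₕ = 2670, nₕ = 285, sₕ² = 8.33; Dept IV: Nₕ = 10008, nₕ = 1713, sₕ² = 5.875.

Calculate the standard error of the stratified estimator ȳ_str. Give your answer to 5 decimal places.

Var(ȳ_str) = Σₕ Wₕ²(1 − fₕ)sₕ²/nₕ with Wₕ = Nₕ/N, N = 12678.
Dept II: Wₕ = 0.21060104; term = 0.21060104²·(1 − 0.10674157)·8.33/285 = 0.0011579726.
Dept IV: Wₕ = 0.78939896; term = 0.78939896²·(1 − 0.17116307)·5.875/1713 = 0.0017713839.
Sum = 0.0029293565.
SE = √(0.0029293565) = 0.05412.

0.05412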